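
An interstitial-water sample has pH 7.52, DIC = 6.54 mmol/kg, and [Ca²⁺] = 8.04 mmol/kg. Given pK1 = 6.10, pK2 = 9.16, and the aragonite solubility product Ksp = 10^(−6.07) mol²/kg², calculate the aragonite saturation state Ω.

α₂ = 1 / (1 + [H⁺]/K2 + [H⁺]²/(K1K2)) = 1 / (1 + 10^+1.64 + 10^+0.22)
   = 1 / (1 + 43.652 + 1.6596) = 1/46.311 = 0.02159
[CO3²⁻] = α₂ × DIC = 0.02159 × 6.54 = 0.1412 mmol/kg
Ksp = 10^(−6.07) = 8.511×10^-7
Ω = [Ca²⁺][CO3²⁻]/Ksp = (8.04×10^-3)(1.412×10^-4) / 8.511×10^-7 = 1.33

Ω = 1.33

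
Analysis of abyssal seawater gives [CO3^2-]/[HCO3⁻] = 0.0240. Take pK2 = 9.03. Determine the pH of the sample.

From K2 = [H⁺][CO3^2-]/[HCO3⁻]:  pH = pK2 + log₁₀([CO3^2-]/[HCO3⁻])
log₁₀(0.0240) = -1.620
pH = 9.03 + (-1.620) = 7.41

pH = 7.41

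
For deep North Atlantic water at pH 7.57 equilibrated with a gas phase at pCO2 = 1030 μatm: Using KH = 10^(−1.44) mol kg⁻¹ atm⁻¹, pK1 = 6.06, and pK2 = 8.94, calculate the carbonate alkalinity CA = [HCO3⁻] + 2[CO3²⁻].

CA = 1.31 mmol/kg

[CO2*] = KH · pCO2 = 10^(−1.44) × 1030×10^-6 = 3.740×10^-5 mol/kg
α₀ = 1/(1 + K1/[H⁺] + K1K2/[H⁺]²) = 1/(1 + 10^+1.51 + 10^+0.14) = 0.02879
DIC = [CO2*]/α₀ = 3.740×10^-5 / 0.02879 = 1.299 mmol/kg
CA = (α₁ + 2α₂)·DIC = (0.9315 + 2×0.03974) × 1.299 = 1.31 mmol/kg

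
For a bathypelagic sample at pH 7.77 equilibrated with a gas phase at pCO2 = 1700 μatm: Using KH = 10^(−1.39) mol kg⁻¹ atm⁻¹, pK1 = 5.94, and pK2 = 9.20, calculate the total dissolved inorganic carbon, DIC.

[CO2*] = KH · pCO2 = 10^(−1.39) × 1700×10^-6 = 6.925×10^-5 mol/kg
α₀ = 1/(1 + K1/[H⁺] + K1K2/[H⁺]²) = 1/(1 + 10^+1.83 + 10^+0.40) = 0.01406
DIC = [CO2*]/α₀ = 6.925×10^-5 / 0.01406 = 4.93 mmol/kg

DIC = 4.93 mmol/kg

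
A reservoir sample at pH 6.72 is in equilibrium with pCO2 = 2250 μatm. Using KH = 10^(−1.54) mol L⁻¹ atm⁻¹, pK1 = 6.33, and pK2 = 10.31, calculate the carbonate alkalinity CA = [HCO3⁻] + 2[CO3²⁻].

[CO2*] = KH · pCO2 = 10^(−1.54) × 2250×10^-6 = 6.489×10^-5 mol/L
α₀ = 1/(1 + K1/[H⁺] + K1K2/[H⁺]²) = 1/(1 + 10^+0.39 + 10^-3.20) = 0.2894
DIC = [CO2*]/α₀ = 6.489×10^-5 / 0.2894 = 0.2242 mmol/L
CA = (α₁ + 2α₂)·DIC = (0.7104 + 2×0.0001826) × 0.2242 = 0.159 mmol/L

CA = 0.159 mmol/L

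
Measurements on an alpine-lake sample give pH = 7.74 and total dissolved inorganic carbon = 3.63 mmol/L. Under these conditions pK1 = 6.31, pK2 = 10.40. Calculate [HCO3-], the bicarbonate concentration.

[HCO3⁻] = 3.49 mmol/L

α₁ = 1 / (1 + [H⁺]/K1 + K2/[H⁺]) = 1 / (1 + 10^-1.43 + 10^-2.66)
   = 1 / (1 + 0.037154 + 0.0021878) = 1/1.0393 = 0.9621
[HCO3⁻] = α₁ × DIC = 0.9621 × 3.63 = 3.49 mmol/L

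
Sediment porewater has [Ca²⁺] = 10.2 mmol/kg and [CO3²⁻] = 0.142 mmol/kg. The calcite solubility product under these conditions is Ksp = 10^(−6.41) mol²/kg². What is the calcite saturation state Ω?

Ksp = 10^(−6.41) = 3.890×10^-7
Ω = [Ca²⁺][CO3²⁻]/Ksp = (10.2×10^-3)(0.142×10^-3) / 3.890×10^-7 = 3.72

Ω = 3.72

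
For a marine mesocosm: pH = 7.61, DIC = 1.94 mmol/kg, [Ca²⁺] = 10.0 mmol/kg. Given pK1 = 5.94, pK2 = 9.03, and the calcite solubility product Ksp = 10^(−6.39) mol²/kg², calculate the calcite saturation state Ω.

α₂ = 1 / (1 + [H⁺]/K2 + [H⁺]²/(K1K2)) = 1 / (1 + 10^+1.42 + 10^-0.25)
   = 1 / (1 + 26.303 + 0.56234) = 1/27.865 = 0.03589
[CO3²⁻] = α₂ × DIC = 0.03589 × 1.94 = 0.06962 mmol/kg
Ksp = 10^(−6.39) = 4.074×10^-7
Ω = [Ca²⁺][CO3²⁻]/Ksp = (10.0×10^-3)(6.962×10^-5) / 4.074×10^-7 = 1.71

Ω = 1.71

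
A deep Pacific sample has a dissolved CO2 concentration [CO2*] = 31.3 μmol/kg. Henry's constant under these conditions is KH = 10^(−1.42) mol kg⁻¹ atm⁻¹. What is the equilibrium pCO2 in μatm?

KH = 10^(−1.42) = 3.802×10^-2 mol kg⁻¹ atm⁻¹
pCO2 = [CO2*]/KH = 31.3×10^-6 / 3.802×10^-2 = 8.23×10^-4 atm = 823 μatm

pCO2 = 823 μatm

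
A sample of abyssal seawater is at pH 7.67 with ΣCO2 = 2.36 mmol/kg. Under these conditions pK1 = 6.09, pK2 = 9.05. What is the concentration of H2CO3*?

[CO2*] = 0.0581 mmol/kg

α₀ = 1 / (1 + K1/[H⁺] + K1K2/[H⁺]²) = 1 / (1 + 10^+1.58 + 10^+0.20)
   = 1 / (1 + 38.019 + 1.5849) = 1/40.604 = 0.02463
[CO2*] = α₀ × DIC = 0.02463 × 2.36 = 0.0581 mmol/kg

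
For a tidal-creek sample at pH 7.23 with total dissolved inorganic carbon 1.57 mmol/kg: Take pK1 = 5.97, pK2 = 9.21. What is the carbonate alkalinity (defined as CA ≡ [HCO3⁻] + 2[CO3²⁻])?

CA = 1.50 mmol/kg

CA = [HCO3⁻] + 2[CO3²⁻] = (α₁ + 2α₂)·DIC
At pH 7.23: [H⁺]/K1 = 10^-1.26 = 0.054954, K2/[H⁺] = 10^-1.98 = 0.010471
α₁ = 1/(1 + 0.054954 + 0.010471) = 1/1.0654 = 0.9386; α₂ = α₁·K2/[H⁺] = 0.009828
α₁ + 2α₂ = 0.9582
CA = 0.9582 × 1.57 = 1.50 mmol/kg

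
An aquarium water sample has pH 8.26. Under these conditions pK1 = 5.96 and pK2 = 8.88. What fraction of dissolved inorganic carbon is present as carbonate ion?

α₂ = 1 / (1 + [H⁺]/K2 + [H⁺]²/(K1K2)) = 1 / (1 + 10^+0.62 + 10^-1.68)
   = 1 / (1 + 4.1687 + 0.020893) = 1/5.1896 = 0.1927

α₂ = 0.193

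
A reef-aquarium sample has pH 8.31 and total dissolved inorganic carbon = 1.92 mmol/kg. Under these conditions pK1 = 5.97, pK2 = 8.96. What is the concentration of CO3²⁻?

α₂ = 1 / (1 + [H⁺]/K2 + [H⁺]²/(K1K2)) = 1 / (1 + 10^+0.65 + 10^-1.69)
   = 1 / (1 + 4.4668 + 0.020417) = 1/5.4873 = 0.1822
[CO3²⁻] = α₂ × DIC = 0.1822 × 1.92 = 0.350 mmol/kg

[CO3²⁻] = 0.350 mmol/kg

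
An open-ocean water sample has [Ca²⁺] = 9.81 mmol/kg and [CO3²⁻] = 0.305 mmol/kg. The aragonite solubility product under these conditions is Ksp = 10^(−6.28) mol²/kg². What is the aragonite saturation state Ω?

Ksp = 10^(−6.28) = 5.248×10^-7
Ω = [Ca²⁺][CO3²⁻]/Ksp = (9.81×10^-3)(0.305×10^-3) / 5.248×10^-7 = 5.70

Ω = 5.70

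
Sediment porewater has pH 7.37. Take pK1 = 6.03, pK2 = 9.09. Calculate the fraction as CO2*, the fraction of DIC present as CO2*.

α₀ = 1 / (1 + K1/[H⁺] + K1K2/[H⁺]²) = 1 / (1 + 10^+1.34 + 10^-0.38)
   = 1 / (1 + 21.878 + 0.41687) = 1/23.294 = 0.04293

α₀ = 0.0429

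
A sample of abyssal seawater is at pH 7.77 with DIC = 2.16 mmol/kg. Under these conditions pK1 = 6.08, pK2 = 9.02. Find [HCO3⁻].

α₁ = 1 / (1 + [H⁺]/K1 + K2/[H⁺]) = 1 / (1 + 10^-1.69 + 10^-1.25)
   = 1 / (1 + 0.020417 + 0.056234) = 1/1.0767 = 0.9288
[HCO3⁻] = α₁ × DIC = 0.9288 × 2.16 = 2.01 mmol/kg

[HCO3⁻] = 2.01 mmol/kg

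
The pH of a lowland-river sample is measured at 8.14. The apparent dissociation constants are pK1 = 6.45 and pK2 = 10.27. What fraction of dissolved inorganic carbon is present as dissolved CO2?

α₀ = 1 / (1 + K1/[H⁺] + K1K2/[H⁺]²) = 1 / (1 + 10^+1.69 + 10^-0.44)
   = 1 / (1 + 48.978 + 0.36308) = 1/50.341 = 0.01986

α₀ = 0.0199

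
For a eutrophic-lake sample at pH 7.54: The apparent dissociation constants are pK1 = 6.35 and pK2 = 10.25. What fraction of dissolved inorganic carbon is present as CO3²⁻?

α₂ = 0.00183

α₂ = 1 / (1 + [H⁺]/K2 + [H⁺]²/(K1K2)) = 1 / (1 + 10^+2.71 + 10^+1.52)
   = 1 / (1 + 512.86 + 33.113) = 1/546.97 = 0.001828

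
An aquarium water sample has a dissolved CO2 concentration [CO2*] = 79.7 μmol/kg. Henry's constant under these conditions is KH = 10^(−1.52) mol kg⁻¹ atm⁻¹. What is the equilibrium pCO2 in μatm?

KH = 10^(−1.52) = 3.020×10^-2 mol kg⁻¹ atm⁻¹
pCO2 = [CO2*]/KH = 79.7×10^-6 / 3.020×10^-2 = 2.64×10^-3 atm = 2640 μatm

pCO2 = 2640 μatm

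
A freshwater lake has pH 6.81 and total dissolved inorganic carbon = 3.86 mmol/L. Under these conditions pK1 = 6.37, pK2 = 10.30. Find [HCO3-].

[HCO3⁻] = 2.83 mmol/L

α₁ = 1 / (1 + [H⁺]/K1 + K2/[H⁺]) = 1 / (1 + 10^-0.44 + 10^-3.49)
   = 1 / (1 + 0.36308 + 0.00032359) = 1/1.3634 = 0.7335
[HCO3⁻] = α₁ × DIC = 0.7335 × 3.86 = 2.83 mmol/L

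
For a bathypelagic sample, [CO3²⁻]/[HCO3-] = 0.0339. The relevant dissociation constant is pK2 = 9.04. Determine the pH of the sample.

pH = 7.57

From K2 = [H⁺][CO3²⁻]/[HCO3-]:  pH = pK2 + log₁₀([CO3²⁻]/[HCO3-])
log₁₀(0.0339) = -1.470
pH = 9.04 + (-1.470) = 7.57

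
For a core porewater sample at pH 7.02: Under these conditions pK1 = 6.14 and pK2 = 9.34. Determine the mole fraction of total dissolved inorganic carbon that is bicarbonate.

α₁ = 1 / (1 + [H⁺]/K1 + K2/[H⁺]) = 1 / (1 + 10^-0.88 + 10^-2.32)
   = 1 / (1 + 0.13183 + 0.0047863) = 1/1.1366 = 0.8798

α₁ = 0.880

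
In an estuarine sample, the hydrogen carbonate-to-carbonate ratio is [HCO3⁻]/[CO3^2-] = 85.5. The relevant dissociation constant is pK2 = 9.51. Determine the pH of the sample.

pH = 7.58

From K2 = [H⁺][CO3^2-]/[HCO3⁻]:  pH = pK2 − log₁₀([HCO3⁻]/[CO3^2-])
log₁₀(85.5) = +1.932
pH = 9.51 − (+1.932) = 7.58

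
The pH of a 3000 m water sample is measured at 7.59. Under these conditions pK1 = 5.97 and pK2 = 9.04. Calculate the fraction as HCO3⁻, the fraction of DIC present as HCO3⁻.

α₁ = 1 / (1 + [H⁺]/K1 + K2/[H⁺]) = 1 / (1 + 10^-1.62 + 10^-1.45)
   = 1 / (1 + 0.023988 + 0.035481) = 1/1.0595 = 0.9439

α₁ = 0.944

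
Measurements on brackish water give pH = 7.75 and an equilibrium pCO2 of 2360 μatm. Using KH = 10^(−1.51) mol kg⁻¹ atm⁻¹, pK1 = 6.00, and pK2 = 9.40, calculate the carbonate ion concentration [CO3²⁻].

[CO2*] = KH · pCO2 = 10^(−1.51) × 2360×10^-6 = 7.293×10^-5 mol/kg
α₀ = 1/(1 + K1/[H⁺] + K1K2/[H⁺]²) = 1/(1 + 10^+1.75 + 10^+0.10) = 0.01710
DIC = [CO2*]/α₀ = 7.293×10^-5 / 0.01710 = 4.266 mmol/kg
[CO3²⁻] = α₂·DIC; α₂ = 0.02152, so [CO3²⁻] = 0.02152 × 4.266 = 0.0918 mmol/kg

[CO3²⁻] = 0.0918 mmol/kg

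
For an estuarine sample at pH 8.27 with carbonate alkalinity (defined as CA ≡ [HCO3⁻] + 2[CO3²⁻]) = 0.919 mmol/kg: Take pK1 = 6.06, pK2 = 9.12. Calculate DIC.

CA = [HCO3⁻] + 2[CO3²⁻] = (α₁ + 2α₂)·DIC
At pH 8.27: [H⁺]/K1 = 10^-2.21 = 0.0061660, K2/[H⁺] = 10^-0.85 = 0.14125
α₁ = 1/(1 + 0.0061660 + 0.14125) = 1/1.1474 = 0.8715; α₂ = α₁·K2/[H⁺] = 0.1231
α₁ + 2α₂ = 1.1177
DIC = CA / (α₁ + 2α₂) = 0.919 / 1.1177 = 0.822 mmol/kg

DIC = 0.822 mmol/kg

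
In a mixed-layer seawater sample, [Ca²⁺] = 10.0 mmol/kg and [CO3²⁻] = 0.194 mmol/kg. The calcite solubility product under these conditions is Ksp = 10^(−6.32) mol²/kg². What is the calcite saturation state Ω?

Ksp = 10^(−6.32) = 4.786×10^-7
Ω = [Ca²⁺][CO3²⁻]/Ksp = (10.0×10^-3)(0.194×10^-3) / 4.786×10^-7 = 4.05

Ω = 4.05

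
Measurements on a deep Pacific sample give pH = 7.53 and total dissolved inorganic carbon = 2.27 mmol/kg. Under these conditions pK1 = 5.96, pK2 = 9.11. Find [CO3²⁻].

α₂ = 1 / (1 + [H⁺]/K2 + [H⁺]²/(K1K2)) = 1 / (1 + 10^+1.58 + 10^+0.01)
   = 1 / (1 + 38.019 + 1.0233) = 1/40.042 = 0.02497
[CO3²⁻] = α₂ × DIC = 0.02497 × 2.27 = 0.0567 mmol/kg

[CO3²⁻] = 0.0567 mmol/kg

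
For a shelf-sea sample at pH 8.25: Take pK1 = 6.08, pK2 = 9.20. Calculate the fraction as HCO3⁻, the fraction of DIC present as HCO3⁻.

α₁ = 0.894

α₁ = 1 / (1 + [H⁺]/K1 + K2/[H⁺]) = 1 / (1 + 10^-2.17 + 10^-0.95)
   = 1 / (1 + 0.0067608 + 0.11220) = 1/1.1190 = 0.8937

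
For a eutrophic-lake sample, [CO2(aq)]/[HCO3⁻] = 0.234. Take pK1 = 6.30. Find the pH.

From K1 = [H⁺][HCO3⁻]/[CO2(aq)]:  pH = pK1 − log₁₀([CO2(aq)]/[HCO3⁻])
log₁₀(0.234) = -0.631
pH = 6.30 − (-0.631) = 6.93

pH = 6.93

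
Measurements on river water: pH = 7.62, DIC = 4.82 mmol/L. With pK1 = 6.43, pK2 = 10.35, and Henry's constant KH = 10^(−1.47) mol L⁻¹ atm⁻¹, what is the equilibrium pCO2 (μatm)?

pCO2 = 8610 μatm

α₀ = 1 / (1 + K1/[H⁺] + K1K2/[H⁺]²) = 1 / (1 + 10^+1.19 + 10^-1.54)
   = 1 / (1 + 15.488 + 0.028840) = 1/16.517 = 0.06054
[CO2*] = α₀ × DIC = 0.06054 × 4.82 = 0.2918 mmol/L
pCO2 = [CO2*]/KH = 2.918×10^-4 / 3.388×10^-2 = 8610 μatm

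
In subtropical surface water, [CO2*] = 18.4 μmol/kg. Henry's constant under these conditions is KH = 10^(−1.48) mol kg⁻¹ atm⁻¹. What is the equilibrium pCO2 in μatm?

pCO2 = 556 μatm

KH = 10^(−1.48) = 3.311×10^-2 mol kg⁻¹ atm⁻¹
pCO2 = [CO2*]/KH = 18.4×10^-6 / 3.311×10^-2 = 5.56×10^-4 atm = 556 μatm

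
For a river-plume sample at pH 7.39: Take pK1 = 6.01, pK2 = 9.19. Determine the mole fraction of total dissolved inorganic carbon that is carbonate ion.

α₂ = 1 / (1 + [H⁺]/K2 + [H⁺]²/(K1K2)) = 1 / (1 + 10^+1.80 + 10^+0.42)
   = 1 / (1 + 63.096 + 2.6303) = 1/66.726 = 0.01499

α₂ = 0.0150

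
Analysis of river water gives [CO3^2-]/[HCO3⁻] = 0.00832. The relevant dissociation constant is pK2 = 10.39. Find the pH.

pH = 8.31

From K2 = [H⁺][CO3^2-]/[HCO3⁻]:  pH = pK2 + log₁₀([CO3^2-]/[HCO3⁻])
log₁₀(0.00832) = -2.080
pH = 10.39 + (-2.080) = 8.31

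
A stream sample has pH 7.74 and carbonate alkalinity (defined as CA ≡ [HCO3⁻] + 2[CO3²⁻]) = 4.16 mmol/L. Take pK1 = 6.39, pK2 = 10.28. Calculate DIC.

DIC = 4.33 mmol/L

CA = [HCO3⁻] + 2[CO3²⁻] = (α₁ + 2α₂)·DIC
At pH 7.74: [H⁺]/K1 = 10^-1.35 = 0.044668, K2/[H⁺] = 10^-2.54 = 0.0028840
α₁ = 1/(1 + 0.044668 + 0.0028840) = 1/1.0476 = 0.9546; α₂ = α₁·K2/[H⁺] = 0.002753
α₁ + 2α₂ = 0.9601
DIC = CA / (α₁ + 2α₂) = 4.16 / 0.9601 = 4.33 mmol/L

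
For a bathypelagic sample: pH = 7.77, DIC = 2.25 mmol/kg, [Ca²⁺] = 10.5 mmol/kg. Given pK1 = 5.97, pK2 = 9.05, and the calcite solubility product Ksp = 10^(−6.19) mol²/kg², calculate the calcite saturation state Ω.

Ω = 1.80

α₂ = 1 / (1 + [H⁺]/K2 + [H⁺]²/(K1K2)) = 1 / (1 + 10^+1.28 + 10^-0.52)
   = 1 / (1 + 19.055 + 0.30200) = 1/20.357 = 0.04912
[CO3²⁻] = α₂ × DIC = 0.04912 × 2.25 = 0.1105 mmol/kg
Ksp = 10^(−6.19) = 6.457×10^-7
Ω = [Ca²⁺][CO3²⁻]/Ksp = (10.5×10^-3)(1.105×10^-4) / 6.457×10^-7 = 1.80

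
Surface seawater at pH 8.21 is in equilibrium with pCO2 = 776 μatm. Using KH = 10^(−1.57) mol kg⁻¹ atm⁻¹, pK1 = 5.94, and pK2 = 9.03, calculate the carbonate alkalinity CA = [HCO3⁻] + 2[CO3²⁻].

CA = 5.07 mmol/kg

[CO2*] = KH · pCO2 = 10^(−1.57) × 776×10^-6 = 2.089×10^-5 mol/kg
α₀ = 1/(1 + K1/[H⁺] + K1K2/[H⁺]²) = 1/(1 + 10^+2.27 + 10^+1.45) = 0.004643
DIC = [CO2*]/α₀ = 2.089×10^-5 / 0.004643 = 4.499 mmol/kg
CA = (α₁ + 2α₂)·DIC = (0.8645 + 2×0.1308) × 4.499 = 5.07 mmol/kg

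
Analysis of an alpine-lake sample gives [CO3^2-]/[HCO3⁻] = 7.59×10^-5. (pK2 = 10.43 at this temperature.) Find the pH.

From K2 = [H⁺][CO3^2-]/[HCO3⁻]:  pH = pK2 + log₁₀([CO3^2-]/[HCO3⁻])
log₁₀(7.59×10^-5) = -4.120
pH = 10.43 + (-4.120) = 6.31

pH = 6.31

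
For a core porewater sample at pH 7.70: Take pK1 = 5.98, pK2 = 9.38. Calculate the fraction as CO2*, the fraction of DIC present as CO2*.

α₀ = 0.0183

α₀ = 1 / (1 + K1/[H⁺] + K1K2/[H⁺]²) = 1 / (1 + 10^+1.72 + 10^+0.04)
   = 1 / (1 + 52.481 + 1.0965) = 1/54.577 = 0.01832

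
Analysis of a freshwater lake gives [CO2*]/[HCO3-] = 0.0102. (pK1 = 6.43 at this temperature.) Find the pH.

pH = 8.42

From K1 = [H⁺][HCO3-]/[CO2*]:  pH = pK1 − log₁₀([CO2*]/[HCO3-])
log₁₀(0.0102) = -1.991
pH = 6.43 − (-1.991) = 8.42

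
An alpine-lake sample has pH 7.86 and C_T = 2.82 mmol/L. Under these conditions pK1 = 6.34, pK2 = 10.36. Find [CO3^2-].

α₂ = 1 / (1 + [H⁺]/K2 + [H⁺]²/(K1K2)) = 1 / (1 + 10^+2.50 + 10^+0.98)
   = 1 / (1 + 316.23 + 9.5499) = 1/326.78 = 0.003060
[CO3²⁻] = α₂ × DIC = 0.003060 × 2.82 = 0.00863 mmol/L = 8.63 μmol/L

[CO3²⁻] = 8.63 μmol/L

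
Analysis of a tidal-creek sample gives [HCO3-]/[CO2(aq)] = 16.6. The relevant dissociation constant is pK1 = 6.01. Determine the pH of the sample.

pH = 7.23

From K1 = [H⁺][HCO3-]/[CO2(aq)]:  pH = pK1 + log₁₀([HCO3-]/[CO2(aq)])
log₁₀(16.6) = +1.220
pH = 6.01 + (+1.220) = 7.23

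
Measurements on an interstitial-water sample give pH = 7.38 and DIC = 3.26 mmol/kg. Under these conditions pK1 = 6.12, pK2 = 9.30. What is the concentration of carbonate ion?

[CO3²⁻] = 0.0367 mmol/kg

α₂ = 1 / (1 + [H⁺]/K2 + [H⁺]²/(K1K2)) = 1 / (1 + 10^+1.92 + 10^+0.66)
   = 1 / (1 + 83.176 + 4.5709) = 1/88.747 = 0.01127
[CO3²⁻] = α₂ × DIC = 0.01127 × 3.26 = 0.0367 mmol/kg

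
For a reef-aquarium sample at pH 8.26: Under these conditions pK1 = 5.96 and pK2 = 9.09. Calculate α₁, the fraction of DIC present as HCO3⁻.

α₁ = 1 / (1 + [H⁺]/K1 + K2/[H⁺]) = 1 / (1 + 10^-2.30 + 10^-0.83)
   = 1 / (1 + 0.0050119 + 0.14791) = 1/1.1529 = 0.8674

α₁ = 0.867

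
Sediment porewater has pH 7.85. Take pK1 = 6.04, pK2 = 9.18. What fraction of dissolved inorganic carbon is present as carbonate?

α₂ = 0.0440

α₂ = 1 / (1 + [H⁺]/K2 + [H⁺]²/(K1K2)) = 1 / (1 + 10^+1.33 + 10^-0.48)
   = 1 / (1 + 21.380 + 0.33113) = 1/22.711 = 0.04403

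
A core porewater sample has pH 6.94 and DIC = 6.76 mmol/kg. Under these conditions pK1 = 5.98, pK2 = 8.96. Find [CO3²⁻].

[CO3²⁻] = 0.0577 mmol/kg

α₂ = 1 / (1 + [H⁺]/K2 + [H⁺]²/(K1K2)) = 1 / (1 + 10^+2.02 + 10^+1.06)
   = 1 / (1 + 104.71 + 11.482) = 1/117.19 = 0.008533
[CO3²⁻] = α₂ × DIC = 0.008533 × 6.76 = 0.0577 mmol/kg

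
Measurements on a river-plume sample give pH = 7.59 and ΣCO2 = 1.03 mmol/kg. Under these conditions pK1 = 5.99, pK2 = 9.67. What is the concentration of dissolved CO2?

[CO2*] = 0.0250 mmol/kg

α₀ = 1 / (1 + K1/[H⁺] + K1K2/[H⁺]²) = 1 / (1 + 10^+1.60 + 10^-0.48)
   = 1 / (1 + 39.811 + 0.33113) = 1/41.142 = 0.02431
[CO2*] = α₀ × DIC = 0.02431 × 1.03 = 0.0250 mmol/kg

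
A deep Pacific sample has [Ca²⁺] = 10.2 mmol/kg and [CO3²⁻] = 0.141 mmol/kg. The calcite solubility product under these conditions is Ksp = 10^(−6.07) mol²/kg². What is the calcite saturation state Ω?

Ksp = 10^(−6.07) = 8.511×10^-7
Ω = [Ca²⁺][CO3²⁻]/Ksp = (10.2×10^-3)(0.141×10^-3) / 8.511×10^-7 = 1.69

Ω = 1.69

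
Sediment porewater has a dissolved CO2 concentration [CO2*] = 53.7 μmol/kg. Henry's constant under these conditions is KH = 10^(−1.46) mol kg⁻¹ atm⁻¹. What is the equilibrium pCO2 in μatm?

pCO2 = 1550 μatm

KH = 10^(−1.46) = 3.467×10^-2 mol kg⁻¹ atm⁻¹
pCO2 = [CO2*]/KH = 53.7×10^-6 / 3.467×10^-2 = 1.55×10^-3 atm = 1550 μatm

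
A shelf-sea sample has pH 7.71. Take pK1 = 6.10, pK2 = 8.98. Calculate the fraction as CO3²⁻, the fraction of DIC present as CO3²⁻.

α₂ = 0.0498

α₂ = 1 / (1 + [H⁺]/K2 + [H⁺]²/(K1K2)) = 1 / (1 + 10^+1.27 + 10^-0.34)
   = 1 / (1 + 18.621 + 0.45709) = 1/20.078 = 0.04981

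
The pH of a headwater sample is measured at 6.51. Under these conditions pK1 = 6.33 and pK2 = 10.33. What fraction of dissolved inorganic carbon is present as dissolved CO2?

α₀ = 0.398

α₀ = 1 / (1 + K1/[H⁺] + K1K2/[H⁺]²) = 1 / (1 + 10^+0.18 + 10^-3.64)
   = 1 / (1 + 1.5136 + 0.00022909) = 1/2.5138 = 0.3978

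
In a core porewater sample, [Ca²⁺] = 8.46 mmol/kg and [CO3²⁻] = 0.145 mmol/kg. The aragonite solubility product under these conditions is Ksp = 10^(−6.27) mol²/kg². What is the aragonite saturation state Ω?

Ksp = 10^(−6.27) = 5.370×10^-7
Ω = [Ca²⁺][CO3²⁻]/Ksp = (8.46×10^-3)(0.145×10^-3) / 5.370×10^-7 = 2.28

Ω = 2.28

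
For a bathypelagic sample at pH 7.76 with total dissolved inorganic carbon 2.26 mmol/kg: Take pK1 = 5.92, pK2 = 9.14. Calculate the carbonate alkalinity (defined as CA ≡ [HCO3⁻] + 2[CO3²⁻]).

CA = [HCO3⁻] + 2[CO3²⁻] = (α₁ + 2α₂)·DIC
At pH 7.76: [H⁺]/K1 = 10^-1.84 = 0.014454, K2/[H⁺] = 10^-1.38 = 0.041687
α₁ = 1/(1 + 0.014454 + 0.041687) = 1/1.0561 = 0.9468; α₂ = α₁·K2/[H⁺] = 0.03947
α₁ + 2α₂ = 1.0258
CA = 1.0258 × 2.26 = 2.32 mmol/kg

CA = 2.32 mmol/kg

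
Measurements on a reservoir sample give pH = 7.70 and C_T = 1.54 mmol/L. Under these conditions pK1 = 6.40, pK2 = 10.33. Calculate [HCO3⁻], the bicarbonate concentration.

[HCO3⁻] = 1.46 mmol/L

α₁ = 1 / (1 + [H⁺]/K1 + K2/[H⁺]) = 1 / (1 + 10^-1.30 + 10^-2.63)
   = 1 / (1 + 0.050119 + 0.0023442) = 1/1.0525 = 0.9502
[HCO3⁻] = α₁ × DIC = 0.9502 × 1.54 = 1.46 mmol/L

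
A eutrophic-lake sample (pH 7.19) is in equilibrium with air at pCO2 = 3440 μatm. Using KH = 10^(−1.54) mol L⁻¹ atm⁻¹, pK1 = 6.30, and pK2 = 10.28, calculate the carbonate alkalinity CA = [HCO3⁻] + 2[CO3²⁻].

CA = 0.771 mmol/L

[CO2*] = KH · pCO2 = 10^(−1.54) × 3440×10^-6 = 9.921×10^-5 mol/L
α₀ = 1/(1 + K1/[H⁺] + K1K2/[H⁺]²) = 1/(1 + 10^+0.89 + 10^-2.20) = 0.1140
DIC = [CO2*]/α₀ = 9.921×10^-5 / 0.1140 = 0.8700 mmol/L
CA = (α₁ + 2α₂)·DIC = (0.8852 + 2×0.0007195) × 0.8700 = 0.771 mmol/L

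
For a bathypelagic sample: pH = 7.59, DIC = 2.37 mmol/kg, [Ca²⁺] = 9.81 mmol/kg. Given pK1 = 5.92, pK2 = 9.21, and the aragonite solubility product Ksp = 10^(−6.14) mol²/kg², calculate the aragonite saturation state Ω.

Ω = 0.736

α₂ = 1 / (1 + [H⁺]/K2 + [H⁺]²/(K1K2)) = 1 / (1 + 10^+1.62 + 10^-0.05)
   = 1 / (1 + 41.687 + 0.89125) = 1/43.578 = 0.02295
[CO3²⁻] = α₂ × DIC = 0.02295 × 2.37 = 0.05439 mmol/kg
Ksp = 10^(−6.14) = 7.244×10^-7
Ω = [Ca²⁺][CO3²⁻]/Ksp = (9.81×10^-3)(5.439×10^-5) / 7.244×10^-7 = 0.736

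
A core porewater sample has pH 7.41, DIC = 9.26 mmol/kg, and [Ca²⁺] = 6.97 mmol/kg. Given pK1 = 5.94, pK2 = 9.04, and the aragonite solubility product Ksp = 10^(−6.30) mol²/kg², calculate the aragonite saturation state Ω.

Ω = 2.86

α₂ = 1 / (1 + [H⁺]/K2 + [H⁺]²/(K1K2)) = 1 / (1 + 10^+1.63 + 10^+0.16)
   = 1 / (1 + 42.658 + 1.4454) = 1/45.103 = 0.02217
[CO3²⁻] = α₂ × DIC = 0.02217 × 9.26 = 0.2053 mmol/kg
Ksp = 10^(−6.30) = 5.012×10^-7
Ω = [Ca²⁺][CO3²⁻]/Ksp = (6.97×10^-3)(2.053×10^-4) / 5.012×10^-7 = 2.86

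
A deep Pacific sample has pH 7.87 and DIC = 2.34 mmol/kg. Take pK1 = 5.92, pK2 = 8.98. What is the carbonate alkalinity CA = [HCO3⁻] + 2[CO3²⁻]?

CA = [HCO3⁻] + 2[CO3²⁻] = (α₁ + 2α₂)·DIC
At pH 7.87: [H⁺]/K1 = 10^-1.95 = 0.011220, K2/[H⁺] = 10^-1.11 = 0.077625
α₁ = 1/(1 + 0.011220 + 0.077625) = 1/1.0888 = 0.9184; α₂ = α₁·K2/[H⁺] = 0.07129
α₁ + 2α₂ = 1.0610
CA = 1.0610 × 2.34 = 2.48 mmol/kg

CA = 2.48 mmol/kg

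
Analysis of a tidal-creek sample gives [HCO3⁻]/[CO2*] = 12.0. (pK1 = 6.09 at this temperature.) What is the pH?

pH = 7.17

From K1 = [H⁺][HCO3⁻]/[CO2*]:  pH = pK1 + log₁₀([HCO3⁻]/[CO2*])
log₁₀(12.0) = +1.079
pH = 6.09 + (+1.079) = 7.17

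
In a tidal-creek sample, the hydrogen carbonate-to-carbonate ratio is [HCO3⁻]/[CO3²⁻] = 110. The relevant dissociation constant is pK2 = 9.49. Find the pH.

From K2 = [H⁺][CO3²⁻]/[HCO3⁻]:  pH = pK2 − log₁₀([HCO3⁻]/[CO3²⁻])
log₁₀(110) = +2.041
pH = 9.49 − (+2.041) = 7.45

pH = 7.45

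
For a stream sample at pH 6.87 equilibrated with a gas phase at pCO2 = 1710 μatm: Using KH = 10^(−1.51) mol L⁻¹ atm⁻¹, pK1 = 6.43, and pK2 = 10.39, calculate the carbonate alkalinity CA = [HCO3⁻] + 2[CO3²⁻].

CA = 0.146 mmol/L

[CO2*] = KH · pCO2 = 10^(−1.51) × 1710×10^-6 = 5.284×10^-5 mol/L
α₀ = 1/(1 + K1/[H⁺] + K1K2/[H⁺]²) = 1/(1 + 10^+0.44 + 10^-3.08) = 0.2663
DIC = [CO2*]/α₀ = 5.284×10^-5 / 0.2663 = 0.1984 mmol/L
CA = (α₁ + 2α₂)·DIC = (0.7335 + 2×0.0002215) × 0.1984 = 0.146 mmol/L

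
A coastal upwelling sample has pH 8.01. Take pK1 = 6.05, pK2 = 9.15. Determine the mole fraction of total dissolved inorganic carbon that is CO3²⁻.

α₂ = 0.0669

α₂ = 1 / (1 + [H⁺]/K2 + [H⁺]²/(K1K2)) = 1 / (1 + 10^+1.14 + 10^-0.82)
   = 1 / (1 + 13.804 + 0.15136) = 1/14.955 = 0.06687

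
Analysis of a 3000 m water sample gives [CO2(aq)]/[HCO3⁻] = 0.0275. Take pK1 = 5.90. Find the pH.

pH = 7.46

From K1 = [H⁺][HCO3⁻]/[CO2(aq)]:  pH = pK1 − log₁₀([CO2(aq)]/[HCO3⁻])
log₁₀(0.0275) = -1.561
pH = 5.90 − (-1.561) = 7.46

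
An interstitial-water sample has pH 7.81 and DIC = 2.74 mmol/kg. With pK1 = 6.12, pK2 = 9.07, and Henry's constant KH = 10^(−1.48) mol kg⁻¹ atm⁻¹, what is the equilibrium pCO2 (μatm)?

pCO2 = 1570 μatm

α₀ = 1 / (1 + K1/[H⁺] + K1K2/[H⁺]²) = 1 / (1 + 10^+1.69 + 10^+0.43)
   = 1 / (1 + 48.978 + 2.6915) = 1/52.669 = 0.01899
[CO2*] = α₀ × DIC = 0.01899 × 2.74 = 0.05202 mmol/kg
pCO2 = [CO2*]/KH = 5.202×10^-5 / 3.311×10^-2 = 1570 μatm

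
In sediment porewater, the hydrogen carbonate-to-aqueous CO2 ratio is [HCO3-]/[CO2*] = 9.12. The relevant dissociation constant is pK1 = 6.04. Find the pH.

From K1 = [H⁺][HCO3-]/[CO2*]:  pH = pK1 + log₁₀([HCO3-]/[CO2*])
log₁₀(9.12) = +0.960
pH = 6.04 + (+0.960) = 7.00

pH = 7.00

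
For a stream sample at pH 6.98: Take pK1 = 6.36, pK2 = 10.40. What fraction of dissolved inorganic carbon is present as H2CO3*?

α₀ = 1 / (1 + K1/[H⁺] + K1K2/[H⁺]²) = 1 / (1 + 10^+0.62 + 10^-2.80)
   = 1 / (1 + 4.1687 + 0.0015849) = 1/5.1703 = 0.1934

α₀ = 0.193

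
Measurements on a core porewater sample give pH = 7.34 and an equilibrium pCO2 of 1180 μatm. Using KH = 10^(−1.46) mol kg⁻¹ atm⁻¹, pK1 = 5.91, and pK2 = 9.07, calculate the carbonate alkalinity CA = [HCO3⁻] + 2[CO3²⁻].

[CO2*] = KH · pCO2 = 10^(−1.46) × 1180×10^-6 = 4.091×10^-5 mol/kg
α₀ = 1/(1 + K1/[H⁺] + K1K2/[H⁺]²) = 1/(1 + 10^+1.43 + 10^-0.30) = 0.03519
DIC = [CO2*]/α₀ = 4.091×10^-5 / 0.03519 = 1.163 mmol/kg
CA = (α₁ + 2α₂)·DIC = (0.9472 + 2×0.01764) × 1.163 = 1.14 mmol/kg

CA = 1.14 mmol/kg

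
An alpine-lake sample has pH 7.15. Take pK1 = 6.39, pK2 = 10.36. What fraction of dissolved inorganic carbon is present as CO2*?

α₀ = 0.148

α₀ = 1 / (1 + K1/[H⁺] + K1K2/[H⁺]²) = 1 / (1 + 10^+0.76 + 10^-2.45)
   = 1 / (1 + 5.7544 + 0.0035481) = 1/6.7579 = 0.1480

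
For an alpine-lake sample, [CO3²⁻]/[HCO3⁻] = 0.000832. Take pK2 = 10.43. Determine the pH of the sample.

From K2 = [H⁺][CO3²⁻]/[HCO3⁻]:  pH = pK2 + log₁₀([CO3²⁻]/[HCO3⁻])
log₁₀(0.000832) = -3.080
pH = 10.43 + (-3.080) = 7.35

pH = 7.35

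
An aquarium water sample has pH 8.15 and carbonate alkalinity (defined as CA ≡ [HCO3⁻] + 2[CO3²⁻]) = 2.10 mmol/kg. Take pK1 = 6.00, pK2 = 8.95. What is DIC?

CA = [HCO3⁻] + 2[CO3²⁻] = (α₁ + 2α₂)·DIC
At pH 8.15: [H⁺]/K1 = 10^-2.15 = 0.0070795, K2/[H⁺] = 10^-0.80 = 0.15849
α₁ = 1/(1 + 0.0070795 + 0.15849) = 1/1.1656 = 0.8580; α₂ = α₁·K2/[H⁺] = 0.1360
α₁ + 2α₂ = 1.1299
DIC = CA / (α₁ + 2α₂) = 2.10 / 1.1299 = 1.86 mmol/kg

DIC = 1.86 mmol/kg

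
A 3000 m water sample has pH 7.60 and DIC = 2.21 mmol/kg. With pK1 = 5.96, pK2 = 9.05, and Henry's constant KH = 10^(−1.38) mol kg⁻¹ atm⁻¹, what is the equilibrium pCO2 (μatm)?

α₀ = 1 / (1 + K1/[H⁺] + K1K2/[H⁺]²) = 1 / (1 + 10^+1.64 + 10^+0.19)
   = 1 / (1 + 43.652 + 1.5488) = 1/46.200 = 0.02164
[CO2*] = α₀ × DIC = 0.02164 × 2.21 = 0.04784 mmol/kg
pCO2 = [CO2*]/KH = 4.784×10^-5 / 4.169×10^-2 = 1150 μatm

pCO2 = 1150 μatm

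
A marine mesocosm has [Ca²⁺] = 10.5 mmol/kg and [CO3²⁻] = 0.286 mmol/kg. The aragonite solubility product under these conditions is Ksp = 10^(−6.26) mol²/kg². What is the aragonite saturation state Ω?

Ksp = 10^(−6.26) = 5.495×10^-7
Ω = [Ca²⁺][CO3²⁻]/Ksp = (10.5×10^-3)(0.286×10^-3) / 5.495×10^-7 = 5.46

Ω = 5.46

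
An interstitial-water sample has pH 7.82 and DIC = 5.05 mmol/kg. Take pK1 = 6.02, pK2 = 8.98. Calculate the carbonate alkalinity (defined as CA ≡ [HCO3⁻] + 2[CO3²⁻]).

CA = [HCO3⁻] + 2[CO3²⁻] = (α₁ + 2α₂)·DIC
At pH 7.82: [H⁺]/K1 = 10^-1.80 = 0.015849, K2/[H⁺] = 10^-1.16 = 0.069183
α₁ = 1/(1 + 0.015849 + 0.069183) = 1/1.0850 = 0.9216; α₂ = α₁·K2/[H⁺] = 0.06376
α₁ + 2α₂ = 1.0492
CA = 1.0492 × 5.05 = 5.30 mmol/kg

CA = 5.30 mmol/kg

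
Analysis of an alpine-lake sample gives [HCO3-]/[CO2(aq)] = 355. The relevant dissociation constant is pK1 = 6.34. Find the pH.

pH = 8.89

From K1 = [H⁺][HCO3-]/[CO2(aq)]:  pH = pK1 + log₁₀([HCO3-]/[CO2(aq)])
log₁₀(355) = +2.550
pH = 6.34 + (+2.550) = 8.89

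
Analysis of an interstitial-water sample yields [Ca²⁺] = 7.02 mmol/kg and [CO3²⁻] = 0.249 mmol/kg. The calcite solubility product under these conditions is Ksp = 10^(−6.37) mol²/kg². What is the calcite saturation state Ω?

Ksp = 10^(−6.37) = 4.266×10^-7
Ω = [Ca²⁺][CO3²⁻]/Ksp = (7.02×10^-3)(0.249×10^-3) / 4.266×10^-7 = 4.10

Ω = 4.10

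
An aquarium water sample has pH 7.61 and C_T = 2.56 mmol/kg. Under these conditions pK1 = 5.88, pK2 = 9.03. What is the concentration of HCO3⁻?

α₁ = 1 / (1 + [H⁺]/K1 + K2/[H⁺]) = 1 / (1 + 10^-1.73 + 10^-1.42)
   = 1 / (1 + 0.018621 + 0.038019) = 1/1.0566 = 0.9464
[HCO3⁻] = α₁ × DIC = 0.9464 × 2.56 = 2.42 mmol/kg

[HCO3⁻] = 2.42 mmol/kg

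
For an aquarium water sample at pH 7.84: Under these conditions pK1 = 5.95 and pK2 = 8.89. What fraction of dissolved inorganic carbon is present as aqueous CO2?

α₀ = 1 / (1 + K1/[H⁺] + K1K2/[H⁺]²) = 1 / (1 + 10^+1.89 + 10^+0.84)
   = 1 / (1 + 77.625 + 6.9183) = 1/85.543 = 0.01169

α₀ = 0.0117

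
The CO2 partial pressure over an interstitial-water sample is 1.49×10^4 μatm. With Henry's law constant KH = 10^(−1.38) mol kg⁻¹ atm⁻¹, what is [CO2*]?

KH = 10^(−1.38) = 4.169×10^-2 mol kg⁻¹ atm⁻¹
[CO2*] = KH · pCO2 = 4.169×10^-2 × 1.49×10^4×10^-6 atm = 6.21×10^-4 mol/kg

[CO2*] = 621 μmol/kg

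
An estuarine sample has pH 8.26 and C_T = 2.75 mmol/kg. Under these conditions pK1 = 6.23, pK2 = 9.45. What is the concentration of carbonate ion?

α₂ = 1 / (1 + [H⁺]/K2 + [H⁺]²/(K1K2)) = 1 / (1 + 10^+1.19 + 10^-0.84)
   = 1 / (1 + 15.488 + 0.14454) = 1/16.633 = 0.06012
[CO3²⁻] = α₂ × DIC = 0.06012 × 2.75 = 0.165 mmol/kg

[CO3²⁻] = 0.165 mmol/kg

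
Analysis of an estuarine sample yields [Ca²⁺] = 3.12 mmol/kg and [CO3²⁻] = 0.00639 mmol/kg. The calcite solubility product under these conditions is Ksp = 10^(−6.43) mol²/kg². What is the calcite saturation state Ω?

Ksp = 10^(−6.43) = 3.715×10^-7
Ω = [Ca²⁺][CO3²⁻]/Ksp = (3.12×10^-3)(0.00639×10^-3) / 3.715×10^-7 = 0.0537

Ω = 0.0537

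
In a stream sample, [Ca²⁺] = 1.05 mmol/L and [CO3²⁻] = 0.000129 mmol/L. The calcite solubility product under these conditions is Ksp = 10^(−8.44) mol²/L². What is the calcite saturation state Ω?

Ksp = 10^(−8.44) = 3.631×10^-9
Ω = [Ca²⁺][CO3²⁻]/Ksp = (1.05×10^-3)(0.000129×10^-3) / 3.631×10^-9 = 0.0373

Ω = 0.0373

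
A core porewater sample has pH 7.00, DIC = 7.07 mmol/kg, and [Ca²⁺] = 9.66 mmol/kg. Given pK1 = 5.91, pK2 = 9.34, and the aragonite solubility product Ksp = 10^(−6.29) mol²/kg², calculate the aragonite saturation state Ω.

Ω = 0.561

α₂ = 1 / (1 + [H⁺]/K2 + [H⁺]²/(K1K2)) = 1 / (1 + 10^+2.34 + 10^+1.25)
   = 1 / (1 + 218.78 + 17.783) = 1/237.56 = 0.004209
[CO3²⁻] = α₂ × DIC = 0.004209 × 7.07 = 0.02976 mmol/kg
Ksp = 10^(−6.29) = 5.129×10^-7
Ω = [Ca²⁺][CO3²⁻]/Ksp = (9.66×10^-3)(2.976×10^-5) / 5.129×10^-7 = 0.561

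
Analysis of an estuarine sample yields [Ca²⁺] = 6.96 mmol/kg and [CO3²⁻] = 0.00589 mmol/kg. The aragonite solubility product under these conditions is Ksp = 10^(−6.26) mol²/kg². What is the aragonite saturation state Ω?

Ksp = 10^(−6.26) = 5.495×10^-7
Ω = [Ca²⁺][CO3²⁻]/Ksp = (6.96×10^-3)(0.00589×10^-3) / 5.495×10^-7 = 0.0746

Ω = 0.0746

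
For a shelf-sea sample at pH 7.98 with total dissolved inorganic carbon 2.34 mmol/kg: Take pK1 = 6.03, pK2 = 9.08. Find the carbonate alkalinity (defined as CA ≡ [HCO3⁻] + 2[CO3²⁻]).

CA = 2.49 mmol/kg

CA = [HCO3⁻] + 2[CO3²⁻] = (α₁ + 2α₂)·DIC
At pH 7.98: [H⁺]/K1 = 10^-1.95 = 0.011220, K2/[H⁺] = 10^-1.10 = 0.079433
α₁ = 1/(1 + 0.011220 + 0.079433) = 1/1.0907 = 0.9169; α₂ = α₁·K2/[H⁺] = 0.07283
α₁ + 2α₂ = 1.0625
CA = 1.0625 × 2.34 = 2.49 mmol/kg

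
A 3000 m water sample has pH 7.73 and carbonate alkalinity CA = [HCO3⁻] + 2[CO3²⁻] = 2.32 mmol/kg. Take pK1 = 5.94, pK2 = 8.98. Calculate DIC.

CA = [HCO3⁻] + 2[CO3²⁻] = (α₁ + 2α₂)·DIC
At pH 7.73: [H⁺]/K1 = 10^-1.79 = 0.016218, K2/[H⁺] = 10^-1.25 = 0.056234
α₁ = 1/(1 + 0.016218 + 0.056234) = 1/1.0725 = 0.9324; α₂ = α₁·K2/[H⁺] = 0.05244
α₁ + 2α₂ = 1.0373
DIC = CA / (α₁ + 2α₂) = 2.32 / 1.0373 = 2.24 mmol/kg

DIC = 2.24 mmol/kg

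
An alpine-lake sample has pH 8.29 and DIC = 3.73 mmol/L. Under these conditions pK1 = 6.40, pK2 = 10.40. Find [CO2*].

α₀ = 1 / (1 + K1/[H⁺] + K1K2/[H⁺]²) = 1 / (1 + 10^+1.89 + 10^-0.22)
   = 1 / (1 + 77.625 + 0.60256) = 1/79.227 = 0.01262
[CO2*] = α₀ × DIC = 0.01262 × 3.73 = 0.0471 mmol/L

[CO2*] = 0.0471 mmol/L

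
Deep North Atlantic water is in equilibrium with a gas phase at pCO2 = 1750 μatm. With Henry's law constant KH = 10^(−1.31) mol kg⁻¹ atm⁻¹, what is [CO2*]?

KH = 10^(−1.31) = 4.898×10^-2 mol kg⁻¹ atm⁻¹
[CO2*] = KH · pCO2 = 4.898×10^-2 × 1750×10^-6 atm = 8.57×10^-5 mol/kg

[CO2*] = 85.7 μmol/kg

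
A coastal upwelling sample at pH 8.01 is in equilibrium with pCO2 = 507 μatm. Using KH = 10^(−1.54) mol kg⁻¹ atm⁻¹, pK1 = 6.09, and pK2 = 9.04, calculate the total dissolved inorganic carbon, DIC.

[CO2*] = KH · pCO2 = 10^(−1.54) × 507×10^-6 = 1.462×10^-5 mol/kg
α₀ = 1/(1 + K1/[H⁺] + K1K2/[H⁺]²) = 1/(1 + 10^+1.92 + 10^+0.89) = 0.01088
DIC = [CO2*]/α₀ = 1.462×10^-5 / 0.01088 = 1.34 mmol/kg

DIC = 1.34 mmol/kg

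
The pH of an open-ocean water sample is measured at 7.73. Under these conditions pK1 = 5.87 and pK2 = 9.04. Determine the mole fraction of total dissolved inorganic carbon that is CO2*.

α₀ = 1 / (1 + K1/[H⁺] + K1K2/[H⁺]²) = 1 / (1 + 10^+1.86 + 10^+0.55)
   = 1 / (1 + 72.444 + 3.5481) = 1/76.992 = 0.01299

α₀ = 0.0130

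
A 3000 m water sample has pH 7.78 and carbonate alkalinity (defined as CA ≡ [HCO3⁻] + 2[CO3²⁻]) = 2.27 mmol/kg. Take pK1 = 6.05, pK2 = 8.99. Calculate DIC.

DIC = 2.18 mmol/kg

CA = [HCO3⁻] + 2[CO3²⁻] = (α₁ + 2α₂)·DIC
At pH 7.78: [H⁺]/K1 = 10^-1.73 = 0.018621, K2/[H⁺] = 10^-1.21 = 0.061660
α₁ = 1/(1 + 0.018621 + 0.061660) = 1/1.0803 = 0.9257; α₂ = α₁·K2/[H⁺] = 0.05708
α₁ + 2α₂ = 1.0398
DIC = CA / (α₁ + 2α₂) = 2.27 / 1.0398 = 2.18 mmol/kg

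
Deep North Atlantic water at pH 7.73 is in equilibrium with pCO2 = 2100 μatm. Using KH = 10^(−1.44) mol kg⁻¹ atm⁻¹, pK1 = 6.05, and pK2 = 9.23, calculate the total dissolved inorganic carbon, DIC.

DIC = 3.84 mmol/kg

[CO2*] = KH · pCO2 = 10^(−1.44) × 2100×10^-6 = 7.625×10^-5 mol/kg
α₀ = 1/(1 + K1/[H⁺] + K1K2/[H⁺]²) = 1/(1 + 10^+1.68 + 10^+0.18) = 0.01985
DIC = [CO2*]/α₀ = 7.625×10^-5 / 0.01985 = 3.84 mmol/kg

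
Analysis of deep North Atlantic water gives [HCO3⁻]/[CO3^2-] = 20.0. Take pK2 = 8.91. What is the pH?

pH = 7.61

From K2 = [H⁺][CO3^2-]/[HCO3⁻]:  pH = pK2 − log₁₀([HCO3⁻]/[CO3^2-])
log₁₀(20.0) = +1.301
pH = 8.91 − (+1.301) = 7.61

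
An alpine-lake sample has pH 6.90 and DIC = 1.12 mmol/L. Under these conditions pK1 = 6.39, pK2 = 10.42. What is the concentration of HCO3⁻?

α₁ = 1 / (1 + [H⁺]/K1 + K2/[H⁺]) = 1 / (1 + 10^-0.51 + 10^-3.52)
   = 1 / (1 + 0.30903 + 0.00030200) = 1/1.3093 = 0.7637
[HCO3⁻] = α₁ × DIC = 0.7637 × 1.12 = 0.855 mmol/L

[HCO3⁻] = 0.855 mmol/L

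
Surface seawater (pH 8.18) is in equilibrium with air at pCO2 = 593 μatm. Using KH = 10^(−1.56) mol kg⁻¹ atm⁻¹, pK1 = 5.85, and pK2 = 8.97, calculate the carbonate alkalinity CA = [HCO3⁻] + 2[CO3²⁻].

CA = 4.62 mmol/kg

[CO2*] = KH · pCO2 = 10^(−1.56) × 593×10^-6 = 1.633×10^-5 mol/kg
α₀ = 1/(1 + K1/[H⁺] + K1K2/[H⁺]²) = 1/(1 + 10^+2.33 + 10^+1.54) = 0.004008
DIC = [CO2*]/α₀ = 1.633×10^-5 / 0.004008 = 4.074 mmol/kg
CA = (α₁ + 2α₂)·DIC = (0.8570 + 2×0.1390) × 4.074 = 4.62 mmol/kg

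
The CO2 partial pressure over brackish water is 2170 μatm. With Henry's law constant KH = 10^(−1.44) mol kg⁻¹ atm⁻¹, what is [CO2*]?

KH = 10^(−1.44) = 3.631×10^-2 mol kg⁻¹ atm⁻¹
[CO2*] = KH · pCO2 = 3.631×10^-2 × 2170×10^-6 atm = 7.88×10^-5 mol/kg

[CO2*] = 78.8 μmol/kg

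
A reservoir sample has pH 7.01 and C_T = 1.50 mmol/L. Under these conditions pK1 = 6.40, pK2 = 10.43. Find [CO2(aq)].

[CO2*] = 0.296 mmol/L

α₀ = 1 / (1 + K1/[H⁺] + K1K2/[H⁺]²) = 1 / (1 + 10^+0.61 + 10^-2.81)
   = 1 / (1 + 4.0738 + 0.0015488) = 1/5.0754 = 0.1970
[CO2*] = α₀ × DIC = 0.1970 × 1.50 = 0.296 mmol/L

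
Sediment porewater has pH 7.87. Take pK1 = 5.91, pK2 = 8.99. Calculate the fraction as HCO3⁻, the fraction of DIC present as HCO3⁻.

α₁ = 1 / (1 + [H⁺]/K1 + K2/[H⁺]) = 1 / (1 + 10^-1.96 + 10^-1.12)
   = 1 / (1 + 0.010965 + 0.075858) = 1/1.0868 = 0.9201

α₁ = 0.920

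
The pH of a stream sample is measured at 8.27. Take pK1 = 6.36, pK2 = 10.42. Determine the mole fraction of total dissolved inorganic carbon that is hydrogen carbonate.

α₁ = 0.981

α₁ = 1 / (1 + [H⁺]/K1 + K2/[H⁺]) = 1 / (1 + 10^-1.91 + 10^-2.15)
   = 1 / (1 + 0.012303 + 0.0070795) = 1/1.0194 = 0.9810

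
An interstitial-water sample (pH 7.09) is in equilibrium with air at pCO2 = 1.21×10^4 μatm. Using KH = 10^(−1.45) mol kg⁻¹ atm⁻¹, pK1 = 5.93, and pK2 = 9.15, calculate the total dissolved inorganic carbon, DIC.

DIC = 6.69 mmol/kg

[CO2*] = KH · pCO2 = 10^(−1.45) × 1.21×10^4×10^-6 = 4.293×10^-4 mol/kg
α₀ = 1/(1 + K1/[H⁺] + K1K2/[H⁺]²) = 1/(1 + 10^+1.16 + 10^-0.90) = 0.06418
DIC = [CO2*]/α₀ = 4.293×10^-4 / 0.06418 = 6.69 mmol/kg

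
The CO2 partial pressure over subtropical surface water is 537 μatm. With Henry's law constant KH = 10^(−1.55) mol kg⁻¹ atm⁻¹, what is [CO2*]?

[CO2*] = 15.1 μmol/kg

KH = 10^(−1.55) = 2.818×10^-2 mol kg⁻¹ atm⁻¹
[CO2*] = KH · pCO2 = 2.818×10^-2 × 537×10^-6 atm = 1.51×10^-5 mol/kg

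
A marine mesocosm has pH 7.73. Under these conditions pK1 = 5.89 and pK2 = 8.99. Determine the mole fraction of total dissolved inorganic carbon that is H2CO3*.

α₀ = 1 / (1 + K1/[H⁺] + K1K2/[H⁺]²) = 1 / (1 + 10^+1.84 + 10^+0.58)
   = 1 / (1 + 69.183 + 3.8019) = 1/73.985 = 0.01352

α₀ = 0.0135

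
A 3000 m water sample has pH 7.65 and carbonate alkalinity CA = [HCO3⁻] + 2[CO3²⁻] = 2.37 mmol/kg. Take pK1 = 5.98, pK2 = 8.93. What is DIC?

DIC = 2.30 mmol/kg

CA = [HCO3⁻] + 2[CO3²⁻] = (α₁ + 2α₂)·DIC
At pH 7.65: [H⁺]/K1 = 10^-1.67 = 0.021380, K2/[H⁺] = 10^-1.28 = 0.052481
α₁ = 1/(1 + 0.021380 + 0.052481) = 1/1.0739 = 0.9312; α₂ = α₁·K2/[H⁺] = 0.04887
α₁ + 2α₂ = 1.0290
DIC = CA / (α₁ + 2α₂) = 2.37 / 1.0290 = 2.30 mmol/kg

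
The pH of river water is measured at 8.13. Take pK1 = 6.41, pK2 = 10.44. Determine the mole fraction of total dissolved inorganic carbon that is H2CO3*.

α₀ = 0.0186

α₀ = 1 / (1 + K1/[H⁺] + K1K2/[H⁺]²) = 1 / (1 + 10^+1.72 + 10^-0.59)
   = 1 / (1 + 52.481 + 0.25704) = 1/53.738 = 0.01861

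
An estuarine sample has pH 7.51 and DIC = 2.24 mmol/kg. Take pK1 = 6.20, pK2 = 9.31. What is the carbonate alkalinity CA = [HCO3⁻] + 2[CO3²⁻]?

CA = [HCO3⁻] + 2[CO3²⁻] = (α₁ + 2α₂)·DIC
At pH 7.51: [H⁺]/K1 = 10^-1.31 = 0.048978, K2/[H⁺] = 10^-1.80 = 0.015849
α₁ = 1/(1 + 0.048978 + 0.015849) = 1/1.0648 = 0.9391; α₂ = α₁·K2/[H⁺] = 0.01488
α₁ + 2α₂ = 0.9689
CA = 0.9689 × 2.24 = 2.17 mmol/kg

CA = 2.17 mmol/kg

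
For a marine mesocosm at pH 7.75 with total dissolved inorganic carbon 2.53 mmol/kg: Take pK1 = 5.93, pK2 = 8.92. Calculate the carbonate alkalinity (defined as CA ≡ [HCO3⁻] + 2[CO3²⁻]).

CA = [HCO3⁻] + 2[CO3²⁻] = (α₁ + 2α₂)·DIC
At pH 7.75: [H⁺]/K1 = 10^-1.82 = 0.015136, K2/[H⁺] = 10^-1.17 = 0.067608
α₁ = 1/(1 + 0.015136 + 0.067608) = 1/1.0827 = 0.9236; α₂ = α₁·K2/[H⁺] = 0.06244
α₁ + 2α₂ = 1.0485
CA = 1.0485 × 2.53 = 2.65 mmol/kg

CA = 2.65 mmol/kg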